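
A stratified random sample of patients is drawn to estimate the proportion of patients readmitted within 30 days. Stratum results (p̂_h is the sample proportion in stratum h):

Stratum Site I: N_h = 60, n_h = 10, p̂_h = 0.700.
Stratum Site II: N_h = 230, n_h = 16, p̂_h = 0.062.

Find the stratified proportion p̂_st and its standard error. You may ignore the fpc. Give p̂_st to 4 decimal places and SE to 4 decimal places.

p̂_st ≈ 0.1940, SE ≈ 0.0586

N = 290; stratum weights W_h = N_h/N.
p̂_st = Σ W_h p̂_h = (60·0.700 + 230·0.062)/290 = 0.19400
V̂(p̂_st) = Σ W_h² p̂_h(1−p̂_h)/(n_h−1):
  stratum Site I: (60/290)²·0.700·0.300/9 = 0.000998811
  stratum Site II: (230/290)²·0.062·0.938/15 = 0.00243873
V̂(p̂_st) = 0.00343754; SE = √V̂ = 0.0586305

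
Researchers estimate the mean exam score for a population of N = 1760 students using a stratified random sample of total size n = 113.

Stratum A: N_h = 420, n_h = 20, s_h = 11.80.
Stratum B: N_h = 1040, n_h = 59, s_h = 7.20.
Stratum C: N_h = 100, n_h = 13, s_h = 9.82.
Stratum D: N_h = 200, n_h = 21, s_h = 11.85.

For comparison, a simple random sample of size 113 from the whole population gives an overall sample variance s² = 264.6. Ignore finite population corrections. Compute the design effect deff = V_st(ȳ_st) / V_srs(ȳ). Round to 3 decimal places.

deff ≈ 0.347

V̂(ȳ_st) = Σ W_h² s_h²/n_h, with W_h = N_h/N and N = 1760:
  stratum A: (420/1760)²·11.80²/20 = 0.396467
  stratum B: (1040/1760)²·7.20²/59 = 0.306799
  stratum C: (100/1760)²·9.82²/13 = 0.0239472
  stratum D: (200/1760)²·11.85²/21 = 0.086348
V_st = 0.813562
V_srs = s²/n = 264.6/113 = 2.34159
deff = V_st / V_srs = 0.813562/2.34159 = 0.3474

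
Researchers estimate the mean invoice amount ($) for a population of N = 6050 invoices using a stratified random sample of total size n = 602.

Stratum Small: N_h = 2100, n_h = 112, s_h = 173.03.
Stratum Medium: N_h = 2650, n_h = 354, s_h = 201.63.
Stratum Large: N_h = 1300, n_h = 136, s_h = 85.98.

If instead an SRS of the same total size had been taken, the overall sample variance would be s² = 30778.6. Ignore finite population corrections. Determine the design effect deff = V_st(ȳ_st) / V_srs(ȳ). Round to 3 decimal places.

V̂(ȳ_st) = Σ W_h² s_h²/n_h, with W_h = N_h/N and N = 6050:
  stratum Small: (2100/6050)²·173.03²/112 = 32.2072
  stratum Medium: (2650/6050)²·201.63²/354 = 22.0337
  stratum Large: (1300/6050)²·85.98²/136 = 2.50976
V_st = 56.7507
V_srs = s²/n = 30778.6/602 = 51.1272
deff = V_st / V_srs = 56.7507/51.1272 = 1.1100

deff ≈ 1.110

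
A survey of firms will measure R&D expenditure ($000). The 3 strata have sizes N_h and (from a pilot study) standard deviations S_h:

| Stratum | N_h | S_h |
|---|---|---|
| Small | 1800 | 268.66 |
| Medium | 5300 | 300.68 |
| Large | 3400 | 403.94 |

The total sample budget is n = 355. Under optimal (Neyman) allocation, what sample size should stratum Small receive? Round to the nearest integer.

50

Neyman allocation: n_h = n · N_h S_h / Σ N_i S_i, with n = 355.
  stratum Small: N_h·S_h = 1800·268.66 = 483588.00
  stratum Medium: N_h·S_h = 5300·300.68 = 1593604.00
  stratum Large: N_h·S_h = 3400·403.94 = 1373396.00
Σ N_h S_h = 3450588.00
n for stratum Small = 355·483588.00/3450588.00 = 49.752 → 50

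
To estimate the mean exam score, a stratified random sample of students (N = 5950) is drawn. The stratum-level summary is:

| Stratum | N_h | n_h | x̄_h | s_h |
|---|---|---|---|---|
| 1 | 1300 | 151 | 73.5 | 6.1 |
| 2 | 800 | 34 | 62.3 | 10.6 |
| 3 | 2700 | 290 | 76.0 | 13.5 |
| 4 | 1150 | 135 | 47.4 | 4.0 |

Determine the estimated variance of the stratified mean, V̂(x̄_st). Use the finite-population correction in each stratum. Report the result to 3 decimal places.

V̂(x̄_st) = Σ W_h² (1 − n_h/N_h) s_h²/n_h, with W_h = N_h/N and N = 5950:
  stratum 1: (1300/5950)²·(1 − 151/1300)·6.1²/151 = 0.0103971
  stratum 2: (800/5950)²·(1 − 34/800)·10.6²/34 = 0.0572028
  stratum 3: (2700/5950)²·(1 − 290/2700)·13.5²/290 = 0.115509
  stratum 4: (1150/5950)²·(1 − 135/1150)·4.0²/135 = 0.00390765
V̂(x̄_st) = 0.187017

V̂(x̄_st) ≈ 0.187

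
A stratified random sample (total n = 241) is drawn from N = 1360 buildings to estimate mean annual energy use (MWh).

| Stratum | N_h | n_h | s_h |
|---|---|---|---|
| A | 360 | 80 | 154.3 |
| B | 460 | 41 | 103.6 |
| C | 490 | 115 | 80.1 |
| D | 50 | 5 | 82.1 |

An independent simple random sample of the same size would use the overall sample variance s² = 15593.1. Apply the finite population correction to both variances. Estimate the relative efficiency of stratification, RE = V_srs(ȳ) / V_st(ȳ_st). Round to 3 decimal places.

RE ≈ 1.050

V̂(ȳ_st) = Σ W_h² (1 − n_h/N_h) s_h²/n_h, with W_h = N_h/N and N = 1360:
  stratum A: (360/1360)²·(1 − 80/360)·154.3²/80 = 16.219
  stratum B: (460/1360)²·(1 − 41/460)·103.6²/41 = 27.2791
  stratum C: (490/1360)²·(1 − 115/490)·80.1²/115 = 5.54264
  stratum D: (50/1360)²·(1 − 5/50)·82.1²/5 = 1.63991
V_st = 50.6807
V_srs = (1 − 241/1360)·15593.1/241 = 53.2361
Relative efficiency = V_srs / V_st = 53.2361/50.6807 = 1.0504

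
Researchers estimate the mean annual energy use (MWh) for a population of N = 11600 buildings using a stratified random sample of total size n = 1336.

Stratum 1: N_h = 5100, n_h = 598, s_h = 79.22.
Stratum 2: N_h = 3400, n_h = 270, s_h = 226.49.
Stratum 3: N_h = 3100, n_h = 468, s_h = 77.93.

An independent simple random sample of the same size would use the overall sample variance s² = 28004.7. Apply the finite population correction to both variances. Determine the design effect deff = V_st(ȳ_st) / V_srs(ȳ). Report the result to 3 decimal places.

V̂(ȳ_st) = Σ W_h² (1 − n_h/N_h) s_h²/n_h, with W_h = N_h/N and N = 11600:
  stratum 1: (5100/11600)²·(1 − 598/5100)·79.22²/598 = 1.79072
  stratum 2: (3400/11600)²·(1 − 270/3400)·226.49²/270 = 15.0259
  stratum 3: (3100/11600)²·(1 − 468/3100)·77.93²/468 = 0.786856
V_st = 17.6035
V_srs = (1 − 1336/11600)·28004.7/1336 = 18.5474
deff = V_st / V_srs = 17.6035/18.5474 = 0.9491

deff ≈ 0.949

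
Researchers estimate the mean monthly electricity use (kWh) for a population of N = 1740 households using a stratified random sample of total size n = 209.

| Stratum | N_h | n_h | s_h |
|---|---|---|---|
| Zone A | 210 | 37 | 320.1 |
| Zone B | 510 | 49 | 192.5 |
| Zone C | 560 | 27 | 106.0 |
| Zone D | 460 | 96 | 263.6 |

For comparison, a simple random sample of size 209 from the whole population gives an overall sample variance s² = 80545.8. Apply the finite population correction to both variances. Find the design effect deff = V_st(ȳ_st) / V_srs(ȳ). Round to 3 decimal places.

deff ≈ 0.510

V̂(ȳ_st) = Σ W_h² (1 − n_h/N_h) s_h²/n_h, with W_h = N_h/N and N = 1740:
  stratum Zone A: (210/1740)²·(1 − 37/210)·320.1²/37 = 33.2305
  stratum Zone B: (510/1740)²·(1 − 49/510)·192.5²/49 = 58.727
  stratum Zone C: (560/1740)²·(1 − 27/560)·106.0²/27 = 41.0265
  stratum Zone D: (460/1740)²·(1 − 96/460)·263.6²/96 = 40.0295
V_st = 173.014
V_srs = (1 − 209/1740)·80545.8/209 = 339.096
deff = V_st / V_srs = 173.014/339.096 = 0.5102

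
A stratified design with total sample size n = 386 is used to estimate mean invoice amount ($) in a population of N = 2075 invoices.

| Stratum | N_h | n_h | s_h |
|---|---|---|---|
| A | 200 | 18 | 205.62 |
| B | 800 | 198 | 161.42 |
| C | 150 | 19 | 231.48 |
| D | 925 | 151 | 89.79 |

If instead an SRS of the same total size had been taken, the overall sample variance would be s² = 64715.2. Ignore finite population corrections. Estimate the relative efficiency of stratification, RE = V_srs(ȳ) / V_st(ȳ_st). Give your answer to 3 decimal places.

V̂(ȳ_st) = Σ W_h² s_h²/n_h, with W_h = N_h/N and N = 2075:
  stratum A: (200/2075)²·205.62²/18 = 21.8214
  stratum B: (800/2075)²·161.42²/198 = 19.5611
  stratum C: (150/2075)²·231.48²/19 = 14.7374
  stratum D: (925/2075)²·89.79²/151 = 10.6103
V_st = 66.7301
V_srs = s²/n = 64715.2/386 = 167.656
Relative efficiency = V_srs / V_st = 167.656/66.7301 = 2.5124

RE ≈ 2.512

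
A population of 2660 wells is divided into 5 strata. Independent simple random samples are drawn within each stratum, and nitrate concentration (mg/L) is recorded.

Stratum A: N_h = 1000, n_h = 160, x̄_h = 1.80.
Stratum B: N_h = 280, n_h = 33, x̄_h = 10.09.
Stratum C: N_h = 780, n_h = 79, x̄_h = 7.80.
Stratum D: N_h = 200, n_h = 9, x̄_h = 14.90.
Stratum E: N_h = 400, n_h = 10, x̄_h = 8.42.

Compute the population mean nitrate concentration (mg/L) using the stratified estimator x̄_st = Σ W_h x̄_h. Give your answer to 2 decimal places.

x̄_st ≈ 6.41

N = Σ N_h = 2660. Stratum weights W_h = N_h/N.
x̄_st = (1000·1.80 + 280·10.09 + 780·7.80 + 200·14.90 + 400·8.42) / 2660 = 6.4125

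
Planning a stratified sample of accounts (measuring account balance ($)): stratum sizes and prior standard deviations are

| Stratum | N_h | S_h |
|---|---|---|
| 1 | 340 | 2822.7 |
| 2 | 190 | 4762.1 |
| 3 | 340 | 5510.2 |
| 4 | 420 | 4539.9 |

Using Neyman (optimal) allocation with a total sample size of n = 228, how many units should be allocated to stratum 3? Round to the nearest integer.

76

Neyman allocation: n_h = n · N_h S_h / Σ N_i S_i, with n = 228.
  stratum 1: N_h·S_h = 340·2822.7 = 959718.00
  stratum 2: N_h·S_h = 190·4762.1 = 904799.00
  stratum 3: N_h·S_h = 340·5510.2 = 1873468.00
  stratum 4: N_h·S_h = 420·4539.9 = 1906758.00
Σ N_h S_h = 5644743.00
n for stratum 3 = 228·1873468.00/5644743.00 = 75.672 → 76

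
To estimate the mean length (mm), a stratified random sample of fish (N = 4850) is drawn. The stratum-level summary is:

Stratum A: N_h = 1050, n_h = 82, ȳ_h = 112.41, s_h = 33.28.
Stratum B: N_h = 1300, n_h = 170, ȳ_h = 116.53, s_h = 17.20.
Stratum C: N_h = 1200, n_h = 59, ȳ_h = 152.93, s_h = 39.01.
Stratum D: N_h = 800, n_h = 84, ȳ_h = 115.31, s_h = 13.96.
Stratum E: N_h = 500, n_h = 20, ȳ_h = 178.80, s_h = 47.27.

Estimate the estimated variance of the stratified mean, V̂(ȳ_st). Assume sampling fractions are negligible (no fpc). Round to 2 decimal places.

V̂(ȳ_st) ≈ 3.59

V̂(ȳ_st) = Σ W_h² s_h²/n_h, with W_h = N_h/N and N = 4850:
  stratum A: (1050/4850)²·33.28²/82 = 0.633064
  stratum B: (1300/4850)²·17.20²/170 = 0.125029
  stratum C: (1200/4850)²·39.01²/59 = 1.57899
  stratum D: (800/4850)²·13.96²/84 = 0.0631231
  stratum E: (500/4850)²·47.27²/20 = 1.1874
V̂(ȳ_st) = 3.58761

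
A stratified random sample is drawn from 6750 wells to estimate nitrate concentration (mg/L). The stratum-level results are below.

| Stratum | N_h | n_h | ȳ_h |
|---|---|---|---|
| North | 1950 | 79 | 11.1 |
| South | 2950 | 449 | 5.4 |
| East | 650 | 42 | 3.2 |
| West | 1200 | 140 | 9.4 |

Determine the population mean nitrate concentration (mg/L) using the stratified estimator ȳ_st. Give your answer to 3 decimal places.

ȳ_st ≈ 7.546

N = Σ N_h = 6750. Stratum weights W_h = N_h/N.
ȳ_st = (1950·11.1 + 2950·5.4 + 650·3.2 + 1200·9.4) / 6750 = 7.54593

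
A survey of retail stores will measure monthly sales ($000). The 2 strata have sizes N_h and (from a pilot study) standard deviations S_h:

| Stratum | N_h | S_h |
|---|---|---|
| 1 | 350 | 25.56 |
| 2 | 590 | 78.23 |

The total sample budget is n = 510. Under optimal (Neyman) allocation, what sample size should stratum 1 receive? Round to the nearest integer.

Neyman allocation: n_h = n · N_h S_h / Σ N_i S_i, with n = 510.
  stratum 1: N_h·S_h = 350·25.56 = 8946.00
  stratum 2: N_h·S_h = 590·78.23 = 46155.70
Σ N_h S_h = 55101.70
n for stratum 1 = 510·8946.00/55101.70 = 82.801 → 83

83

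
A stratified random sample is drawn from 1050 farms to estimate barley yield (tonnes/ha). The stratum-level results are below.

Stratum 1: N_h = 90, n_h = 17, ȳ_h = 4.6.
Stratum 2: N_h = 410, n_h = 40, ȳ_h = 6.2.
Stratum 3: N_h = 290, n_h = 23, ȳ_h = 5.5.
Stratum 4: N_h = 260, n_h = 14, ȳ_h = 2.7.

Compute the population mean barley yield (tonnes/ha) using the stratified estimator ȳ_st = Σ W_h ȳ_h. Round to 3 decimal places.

ȳ_st ≈ 5.003

N = Σ N_h = 1050. Stratum weights W_h = N_h/N.
ȳ_st = (90·4.6 + 410·6.2 + 290·5.5 + 260·2.7) / 1050 = 5.00286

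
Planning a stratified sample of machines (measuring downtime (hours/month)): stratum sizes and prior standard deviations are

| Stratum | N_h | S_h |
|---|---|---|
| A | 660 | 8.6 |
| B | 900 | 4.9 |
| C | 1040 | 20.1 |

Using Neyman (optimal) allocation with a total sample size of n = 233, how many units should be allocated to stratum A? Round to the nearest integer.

Neyman allocation: n_h = n · N_h S_h / Σ N_i S_i, with n = 233.
  stratum A: N_h·S_h = 660·8.6 = 5676.00
  stratum B: N_h·S_h = 900·4.9 = 4410.00
  stratum C: N_h·S_h = 1040·20.1 = 20904.00
Σ N_h S_h = 30990.00
n for stratum A = 233·5676.00/30990.00 = 42.675 → 43

43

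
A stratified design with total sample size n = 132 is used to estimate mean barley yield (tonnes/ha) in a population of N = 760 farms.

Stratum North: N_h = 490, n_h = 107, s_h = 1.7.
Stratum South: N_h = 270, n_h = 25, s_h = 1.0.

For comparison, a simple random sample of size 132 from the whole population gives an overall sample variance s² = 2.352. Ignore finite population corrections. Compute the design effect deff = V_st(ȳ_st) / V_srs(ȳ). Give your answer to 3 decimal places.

deff ≈ 0.913

V̂(ȳ_st) = Σ W_h² s_h²/n_h, with W_h = N_h/N and N = 760:
  stratum North: (490/760)²·1.7²/107 = 0.0112274
  stratum South: (270/760)²·1.0²/25 = 0.00504848
V_st = 0.0162759
V_srs = s²/n = 2.352/132 = 0.0178182
deff = V_st / V_srs = 0.0162759/0.0178182 = 0.9134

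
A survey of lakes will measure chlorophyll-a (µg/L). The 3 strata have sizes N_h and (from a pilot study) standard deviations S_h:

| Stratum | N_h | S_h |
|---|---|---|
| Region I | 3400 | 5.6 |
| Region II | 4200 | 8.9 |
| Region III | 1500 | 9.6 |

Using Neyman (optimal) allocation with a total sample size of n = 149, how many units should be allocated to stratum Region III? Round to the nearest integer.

30

Neyman allocation: n_h = n · N_h S_h / Σ N_i S_i, with n = 149.
  stratum Region I: N_h·S_h = 3400·5.6 = 19040.00
  stratum Region II: N_h·S_h = 4200·8.9 = 37380.00
  stratum Region III: N_h·S_h = 1500·9.6 = 14400.00
Σ N_h S_h = 70820.00
n for stratum Region III = 149·14400.00/70820.00 = 30.297 → 30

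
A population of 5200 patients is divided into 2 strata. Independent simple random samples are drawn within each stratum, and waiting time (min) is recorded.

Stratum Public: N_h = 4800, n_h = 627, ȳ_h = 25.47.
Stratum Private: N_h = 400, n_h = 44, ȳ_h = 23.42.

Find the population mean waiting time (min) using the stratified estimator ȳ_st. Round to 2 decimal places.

ȳ_st ≈ 25.31

N = Σ N_h = 5200. Stratum weights W_h = N_h/N.
ȳ_st = (4800·25.47 + 400·23.42) / 5200 = 25.3123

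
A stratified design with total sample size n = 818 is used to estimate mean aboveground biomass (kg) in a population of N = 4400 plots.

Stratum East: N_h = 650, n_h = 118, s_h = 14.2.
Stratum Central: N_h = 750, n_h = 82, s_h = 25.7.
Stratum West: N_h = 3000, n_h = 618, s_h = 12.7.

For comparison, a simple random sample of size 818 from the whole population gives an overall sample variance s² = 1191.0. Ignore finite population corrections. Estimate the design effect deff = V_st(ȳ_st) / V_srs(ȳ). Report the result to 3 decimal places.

V̂(ȳ_st) = Σ W_h² s_h²/n_h, with W_h = N_h/N and N = 4400:
  stratum East: (650/4400)²·14.2²/118 = 0.037292
  stratum Central: (750/4400)²·25.7²/82 = 0.234029
  stratum West: (3000/4400)²·12.7²/618 = 0.121327
V_st = 0.392648
V_srs = s²/n = 1191.0/818 = 1.45599
deff = V_st / V_srs = 0.392648/1.45599 = 0.2697

deff ≈ 0.270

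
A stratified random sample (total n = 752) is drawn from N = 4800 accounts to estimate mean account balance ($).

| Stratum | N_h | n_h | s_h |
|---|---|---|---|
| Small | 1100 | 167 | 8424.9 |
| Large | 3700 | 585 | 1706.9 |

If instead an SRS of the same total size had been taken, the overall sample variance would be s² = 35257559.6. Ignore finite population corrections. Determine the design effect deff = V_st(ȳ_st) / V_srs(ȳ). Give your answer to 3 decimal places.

deff ≈ 0.539

V̂(ȳ_st) = Σ W_h² s_h²/n_h, with W_h = N_h/N and N = 4800:
  stratum Small: (1100/4800)²·8424.9²/167 = 22321.1
  stratum Large: (3700/4800)²·1706.9²/585 = 2959.25
V_st = 25280.4
V_srs = s²/n = 35257559.6/752 = 46885.1
deff = V_st / V_srs = 25280.4/46885.1 = 0.5392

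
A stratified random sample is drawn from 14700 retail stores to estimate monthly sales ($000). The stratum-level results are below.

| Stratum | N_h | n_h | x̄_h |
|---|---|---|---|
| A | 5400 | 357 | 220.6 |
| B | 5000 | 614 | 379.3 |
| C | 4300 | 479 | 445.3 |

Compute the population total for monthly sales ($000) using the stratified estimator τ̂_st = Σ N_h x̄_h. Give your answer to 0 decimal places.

τ̂_st ≈ 5002530

τ̂_st = Σ N_h x̄_h = 5400·220.6 + 5000·379.3 + 4300·445.3 = 5002530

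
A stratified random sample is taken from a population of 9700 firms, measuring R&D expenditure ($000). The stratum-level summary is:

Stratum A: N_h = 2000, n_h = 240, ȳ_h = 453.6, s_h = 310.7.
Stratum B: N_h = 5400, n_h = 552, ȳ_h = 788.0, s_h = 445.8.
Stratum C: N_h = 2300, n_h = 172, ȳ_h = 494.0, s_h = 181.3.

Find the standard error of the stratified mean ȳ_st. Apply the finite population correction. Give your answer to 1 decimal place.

SE(ȳ_st) ≈ 11.2

V̂(ȳ_st) = Σ W_h² (1 − n_h/N_h) s_h²/n_h, with W_h = N_h/N and N = 9700:
  stratum A: (2000/9700)²·(1 − 240/2000)·310.7²/240 = 15.0477
  stratum B: (5400/9700)²·(1 − 552/5400)·445.8²/552 = 100.174
  stratum C: (2300/9700)²·(1 − 172/2300)·181.3²/172 = 9.94084
V̂(ȳ_st) = 125.162
SE(ȳ_st) = √125.162 = 11.1876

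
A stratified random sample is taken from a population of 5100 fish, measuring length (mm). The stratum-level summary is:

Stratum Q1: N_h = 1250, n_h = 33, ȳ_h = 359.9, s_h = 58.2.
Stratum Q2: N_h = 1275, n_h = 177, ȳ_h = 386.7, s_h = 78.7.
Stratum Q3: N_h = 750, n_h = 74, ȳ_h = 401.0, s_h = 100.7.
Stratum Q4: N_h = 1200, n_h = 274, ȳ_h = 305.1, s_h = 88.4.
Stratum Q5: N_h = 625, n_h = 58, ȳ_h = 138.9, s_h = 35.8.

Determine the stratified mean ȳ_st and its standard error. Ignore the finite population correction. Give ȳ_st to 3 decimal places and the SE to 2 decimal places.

ȳ_st ≈ 332.667, SE ≈ 3.64

ȳ_st = Σ W_h ȳ_h = (1250·359.9 + 1275·386.7 + 750·401.0 + 1200·305.1 + 625·138.9)/5100 = 332.66667
V̂(ȳ_st) = Σ W_h² s_h²/n_h, with W_h = N_h/N and N = 5100:
  stratum Q1: (1250/5100)²·58.2²/33 = 6.16612
  stratum Q2: (1275/5100)²·78.7²/177 = 2.18704
  stratum Q3: (750/5100)²·100.7²/74 = 2.96353
  stratum Q4: (1200/5100)²·88.4²/274 = 1.57898
  stratum Q5: (625/5100)²·35.8²/58 = 0.331862
V̂(ȳ_st) = 13.2275
SE(ȳ_st) = √13.2275 = 3.63697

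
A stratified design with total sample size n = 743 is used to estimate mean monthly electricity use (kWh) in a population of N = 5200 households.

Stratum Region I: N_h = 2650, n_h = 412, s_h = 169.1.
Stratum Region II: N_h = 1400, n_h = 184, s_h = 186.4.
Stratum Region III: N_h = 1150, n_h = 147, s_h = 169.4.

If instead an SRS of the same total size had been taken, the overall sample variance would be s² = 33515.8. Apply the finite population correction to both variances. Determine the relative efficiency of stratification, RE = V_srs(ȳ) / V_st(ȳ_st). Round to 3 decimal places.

RE ≈ 1.091

V̂(ȳ_st) = Σ W_h² (1 − n_h/N_h) s_h²/n_h, with W_h = N_h/N and N = 5200:
  stratum Region I: (2650/5200)²·(1 − 412/2650)·169.1²/412 = 15.2226
  stratum Region II: (1400/5200)²·(1 − 184/1400)·186.4²/184 = 11.8886
  stratum Region III: (1150/5200)²·(1 − 147/1150)·169.4²/147 = 8.32725
V_st = 35.4384
V_srs = (1 − 743/5200)·33515.8/743 = 38.6634
Relative efficiency = V_srs / V_st = 38.6634/35.4384 = 1.0910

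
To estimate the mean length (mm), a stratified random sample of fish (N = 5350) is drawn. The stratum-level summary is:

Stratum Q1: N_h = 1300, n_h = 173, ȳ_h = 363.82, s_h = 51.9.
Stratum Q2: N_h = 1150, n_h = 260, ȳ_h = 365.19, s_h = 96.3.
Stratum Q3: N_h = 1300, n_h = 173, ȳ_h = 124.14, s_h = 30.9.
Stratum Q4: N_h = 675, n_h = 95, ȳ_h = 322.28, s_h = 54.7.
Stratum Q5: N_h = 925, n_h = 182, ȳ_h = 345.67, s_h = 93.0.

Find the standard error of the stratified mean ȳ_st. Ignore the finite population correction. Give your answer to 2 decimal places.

SE(ȳ_st) ≈ 2.19

V̂(ȳ_st) = Σ W_h² s_h²/n_h, with W_h = N_h/N and N = 5350:
  stratum Q1: (1300/5350)²·51.9²/173 = 0.919322
  stratum Q2: (1150/5350)²·96.3²/260 = 1.64804
  stratum Q3: (1300/5350)²·30.9²/173 = 0.325874
  stratum Q4: (675/5350)²·54.7²/95 = 0.501362
  stratum Q5: (925/5350)²·93.0²/182 = 1.4206
V̂(ȳ_st) = 4.81519
SE(ȳ_st) = √4.81519 = 2.19435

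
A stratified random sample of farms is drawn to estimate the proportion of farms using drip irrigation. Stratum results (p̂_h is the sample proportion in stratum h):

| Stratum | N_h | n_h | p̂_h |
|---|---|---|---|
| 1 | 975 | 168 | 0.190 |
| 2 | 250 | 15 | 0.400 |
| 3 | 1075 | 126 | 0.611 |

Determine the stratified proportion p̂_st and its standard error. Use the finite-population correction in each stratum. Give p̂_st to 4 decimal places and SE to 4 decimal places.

p̂_st ≈ 0.4096, SE ≈ 0.0263

N = 2300; stratum weights W_h = N_h/N.
p̂_st = Σ W_h p̂_h = (975·0.190 + 250·0.400 + 1075·0.611)/2300 = 0.40960
V̂(p̂_st) = Σ W_h² (1 − n_h/N_h) p̂_h(1−p̂_h)/(n_h−1):
  stratum 1: (975/2300)²·(1 − 168/975)·0.190·0.810/167 = 0.000137071
  stratum 2: (250/2300)²·(1 − 15/250)·0.400·0.600/14 = 0.000190386
  stratum 3: (1075/2300)²·(1 − 126/1075)·0.611·0.389/125 = 0.000366691
V̂(p̂_st) = 0.000694147; SE = √V̂ = 0.0263467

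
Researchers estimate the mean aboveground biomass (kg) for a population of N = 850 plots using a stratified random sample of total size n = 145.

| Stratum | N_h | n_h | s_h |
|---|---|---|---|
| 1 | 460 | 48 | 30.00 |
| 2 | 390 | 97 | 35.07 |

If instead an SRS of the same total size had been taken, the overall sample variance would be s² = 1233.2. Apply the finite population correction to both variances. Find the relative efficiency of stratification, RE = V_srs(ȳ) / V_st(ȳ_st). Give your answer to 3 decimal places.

V̂(ȳ_st) = Σ W_h² (1 − n_h/N_h) s_h²/n_h, with W_h = N_h/N and N = 850:
  stratum 1: (460/850)²·(1 − 48/460)·30.00²/48 = 4.91834
  stratum 2: (390/850)²·(1 − 97/390)·35.07²/97 = 2.00537
V_st = 6.92371
V_srs = (1 − 145/850)·1233.2/145 = 7.054
Relative efficiency = V_srs / V_st = 7.054/6.92371 = 1.0188

RE ≈ 1.019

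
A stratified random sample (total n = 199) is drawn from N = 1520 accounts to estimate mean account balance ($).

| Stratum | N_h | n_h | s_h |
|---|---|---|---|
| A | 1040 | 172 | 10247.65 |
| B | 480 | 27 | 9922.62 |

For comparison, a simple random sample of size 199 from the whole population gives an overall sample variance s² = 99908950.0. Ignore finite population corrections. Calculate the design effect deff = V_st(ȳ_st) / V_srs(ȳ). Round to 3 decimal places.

V̂(ȳ_st) = Σ W_h² s_h²/n_h, with W_h = N_h/N and N = 1520:
  stratum A: (1040/1520)²·10247.65²/172 = 285825
  stratum B: (480/1520)²·9922.62²/27 = 363651
V_st = 649475
V_srs = s²/n = 99908950.0/199 = 502055
deff = V_st / V_srs = 649475/502055 = 1.2936

deff ≈ 1.294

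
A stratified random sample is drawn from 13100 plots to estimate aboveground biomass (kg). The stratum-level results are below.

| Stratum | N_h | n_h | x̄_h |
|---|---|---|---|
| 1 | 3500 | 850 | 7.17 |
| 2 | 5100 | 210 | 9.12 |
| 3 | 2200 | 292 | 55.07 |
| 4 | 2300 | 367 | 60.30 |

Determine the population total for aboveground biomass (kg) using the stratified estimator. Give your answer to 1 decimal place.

τ̂_st ≈ 331451.0

τ̂_st = Σ N_h x̄_h = 3500·7.17 + 5100·9.12 + 2200·55.07 + 2300·60.30 = 331451.0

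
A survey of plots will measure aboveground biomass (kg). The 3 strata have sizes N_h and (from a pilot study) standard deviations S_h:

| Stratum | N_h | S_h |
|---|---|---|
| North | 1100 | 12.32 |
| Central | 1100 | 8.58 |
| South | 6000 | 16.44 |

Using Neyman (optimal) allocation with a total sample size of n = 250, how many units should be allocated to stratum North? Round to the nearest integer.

28

Neyman allocation: n_h = n · N_h S_h / Σ N_i S_i, with n = 250.
  stratum North: N_h·S_h = 1100·12.32 = 13552.00
  stratum Central: N_h·S_h = 1100·8.58 = 9438.00
  stratum South: N_h·S_h = 6000·16.44 = 98640.00
Σ N_h S_h = 121630.00
n for stratum North = 250·13552.00/121630.00 = 27.855 → 28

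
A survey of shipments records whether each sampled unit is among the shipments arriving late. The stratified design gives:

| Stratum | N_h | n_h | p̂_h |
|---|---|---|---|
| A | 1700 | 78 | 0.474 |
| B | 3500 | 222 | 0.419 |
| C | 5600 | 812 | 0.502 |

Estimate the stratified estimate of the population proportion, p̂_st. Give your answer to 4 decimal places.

N = 10800; stratum weights W_h = N_h/N.
p̂_st = Σ W_h p̂_h = (1700·0.474 + 3500·0.419 + 5600·0.502)/10800 = 0.47069

p̂_st ≈ 0.4707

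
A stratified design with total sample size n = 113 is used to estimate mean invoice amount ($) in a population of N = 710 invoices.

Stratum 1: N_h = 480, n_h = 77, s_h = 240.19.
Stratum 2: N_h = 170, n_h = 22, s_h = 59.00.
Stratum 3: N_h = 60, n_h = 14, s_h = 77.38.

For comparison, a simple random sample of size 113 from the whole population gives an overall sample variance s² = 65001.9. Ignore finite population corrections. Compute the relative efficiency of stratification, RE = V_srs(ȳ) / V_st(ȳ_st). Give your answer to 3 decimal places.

RE ≈ 1.622

V̂(ȳ_st) = Σ W_h² s_h²/n_h, with W_h = N_h/N and N = 710:
  stratum 1: (480/710)²·240.19²/77 = 342.44
  stratum 2: (170/710)²·59.00²/22 = 9.07115
  stratum 3: (60/710)²·77.38²/14 = 3.05432
V_st = 354.566
V_srs = s²/n = 65001.9/113 = 575.238
Relative efficiency = V_srs / V_st = 575.238/354.566 = 1.6224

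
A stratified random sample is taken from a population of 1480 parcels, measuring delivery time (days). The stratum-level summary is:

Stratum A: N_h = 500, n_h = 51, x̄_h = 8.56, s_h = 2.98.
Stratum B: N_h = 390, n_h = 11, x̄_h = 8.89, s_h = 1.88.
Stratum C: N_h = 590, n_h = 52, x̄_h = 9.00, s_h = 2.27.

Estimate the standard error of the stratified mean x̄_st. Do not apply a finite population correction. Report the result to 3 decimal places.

SE(x̄_st) ≈ 0.241

V̂(x̄_st) = Σ W_h² s_h²/n_h, with W_h = N_h/N and N = 1480:
  stratum A: (500/1480)²·2.98²/51 = 0.0198737
  stratum B: (390/1480)²·1.88²/11 = 0.0223115
  stratum C: (590/1480)²·2.27²/52 = 0.0157481
V̂(x̄_st) = 0.0579333
SE(x̄_st) = √0.0579333 = 0.240693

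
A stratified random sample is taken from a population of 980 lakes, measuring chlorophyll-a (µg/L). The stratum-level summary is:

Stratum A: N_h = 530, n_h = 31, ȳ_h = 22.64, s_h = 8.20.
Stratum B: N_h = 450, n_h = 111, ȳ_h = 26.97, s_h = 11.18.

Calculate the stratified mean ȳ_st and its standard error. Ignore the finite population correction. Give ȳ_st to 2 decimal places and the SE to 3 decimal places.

ȳ_st ≈ 24.63, SE ≈ 0.934

ȳ_st = Σ W_h ȳ_h = (530·22.64 + 450·26.97)/980 = 24.62827
V̂(ȳ_st) = Σ W_h² s_h²/n_h, with W_h = N_h/N and N = 980:
  stratum A: (530/980)²·8.20²/31 = 0.634404
  stratum B: (450/980)²·11.18²/111 = 0.237429
V̂(ȳ_st) = 0.871832
SE(ȳ_st) = √0.871832 = 0.93372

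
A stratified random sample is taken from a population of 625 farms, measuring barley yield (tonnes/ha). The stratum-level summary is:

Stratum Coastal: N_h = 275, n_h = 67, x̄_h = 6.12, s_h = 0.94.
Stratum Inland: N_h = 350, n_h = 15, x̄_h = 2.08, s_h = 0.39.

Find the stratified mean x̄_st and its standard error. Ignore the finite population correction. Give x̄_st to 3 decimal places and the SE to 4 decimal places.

x̄_st ≈ 3.858, SE ≈ 0.0757

x̄_st = Σ W_h x̄_h = (275·6.12 + 350·2.08)/625 = 3.85760
V̂(x̄_st) = Σ W_h² s_h²/n_h, with W_h = N_h/N and N = 625:
  stratum Coastal: (275/625)²·0.94²/67 = 0.00255321
  stratum Inland: (350/625)²·0.39²/15 = 0.0031799
V̂(x̄_st) = 0.00573311
SE(x̄_st) = √0.00573311 = 0.0757173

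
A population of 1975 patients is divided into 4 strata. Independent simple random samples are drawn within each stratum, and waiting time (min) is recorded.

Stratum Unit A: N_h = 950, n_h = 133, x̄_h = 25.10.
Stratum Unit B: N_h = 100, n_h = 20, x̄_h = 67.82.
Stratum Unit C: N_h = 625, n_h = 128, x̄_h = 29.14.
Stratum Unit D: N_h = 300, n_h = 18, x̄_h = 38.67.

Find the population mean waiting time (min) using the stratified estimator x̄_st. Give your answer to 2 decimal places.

x̄_st ≈ 30.60

N = Σ N_h = 1975. Stratum weights W_h = N_h/N.
x̄_st = (950·25.10 + 100·67.82 + 625·29.14 + 300·38.67) / 1975 = 30.6028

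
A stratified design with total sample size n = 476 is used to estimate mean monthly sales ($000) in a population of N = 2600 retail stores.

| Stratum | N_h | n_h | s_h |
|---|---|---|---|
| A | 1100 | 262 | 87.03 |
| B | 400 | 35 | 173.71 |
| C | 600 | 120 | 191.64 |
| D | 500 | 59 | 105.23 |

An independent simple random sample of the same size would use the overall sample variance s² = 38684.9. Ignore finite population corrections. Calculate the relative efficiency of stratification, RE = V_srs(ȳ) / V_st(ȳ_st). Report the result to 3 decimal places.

V̂(ȳ_st) = Σ W_h² s_h²/n_h, with W_h = N_h/N and N = 2600:
  stratum A: (1100/2600)²·87.03²/262 = 5.17458
  stratum B: (400/2600)²·173.71²/35 = 20.4059
  stratum C: (600/2600)²·191.64²/120 = 16.2985
  stratum D: (500/2600)²·105.23²/59 = 6.94097
V_st = 48.8199
V_srs = s²/n = 38684.9/476 = 81.2708
Relative efficiency = V_srs / V_st = 81.2708/48.8199 = 1.6647

RE ≈ 1.665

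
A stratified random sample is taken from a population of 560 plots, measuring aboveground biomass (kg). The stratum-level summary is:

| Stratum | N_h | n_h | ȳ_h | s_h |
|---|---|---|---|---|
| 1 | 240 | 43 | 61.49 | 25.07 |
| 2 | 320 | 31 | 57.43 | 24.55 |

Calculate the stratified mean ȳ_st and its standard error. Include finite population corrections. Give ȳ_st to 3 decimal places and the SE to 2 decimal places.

ȳ_st = Σ W_h ȳ_h = (240·61.49 + 320·57.43)/560 = 59.17000
V̂(ȳ_st) = Σ W_h² (1 − n_h/N_h) s_h²/n_h, with W_h = N_h/N and N = 560:
  stratum 1: (240/560)²·(1 − 43/240)·25.07²/43 = 2.20364
  stratum 2: (320/560)²·(1 − 31/320)·24.55²/31 = 5.73341
V̂(ȳ_st) = 7.93706
SE(ȳ_st) = √7.93706 = 2.81728

ȳ_st ≈ 59.170, SE ≈ 2.82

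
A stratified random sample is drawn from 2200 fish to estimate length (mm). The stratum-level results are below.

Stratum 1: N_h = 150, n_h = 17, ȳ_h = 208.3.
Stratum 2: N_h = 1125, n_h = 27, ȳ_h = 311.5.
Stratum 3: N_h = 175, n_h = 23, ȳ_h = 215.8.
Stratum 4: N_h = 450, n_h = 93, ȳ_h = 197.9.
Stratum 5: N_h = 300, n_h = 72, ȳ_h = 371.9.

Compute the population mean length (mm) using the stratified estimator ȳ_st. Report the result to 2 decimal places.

N = Σ N_h = 2200. Stratum weights W_h = N_h/N.
ȳ_st = (150·208.3 + 1125·311.5 + 175·215.8 + 450·197.9 + 300·371.9) / 2200 = 281.8511

ȳ_st ≈ 281.85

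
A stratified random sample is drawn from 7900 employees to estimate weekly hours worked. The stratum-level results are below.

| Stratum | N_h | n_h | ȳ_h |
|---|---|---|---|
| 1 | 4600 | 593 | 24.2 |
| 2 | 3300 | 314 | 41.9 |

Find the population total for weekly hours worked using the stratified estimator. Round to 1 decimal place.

τ̂_st = Σ N_h ȳ_h = 4600·24.2 + 3300·41.9 = 249590.0

τ̂_st ≈ 249590.0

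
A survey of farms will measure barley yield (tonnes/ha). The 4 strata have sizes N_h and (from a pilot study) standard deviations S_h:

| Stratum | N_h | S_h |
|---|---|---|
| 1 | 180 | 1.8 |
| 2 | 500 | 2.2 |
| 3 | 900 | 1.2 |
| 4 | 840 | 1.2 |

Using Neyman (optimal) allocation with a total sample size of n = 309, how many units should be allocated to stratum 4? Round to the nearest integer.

Neyman allocation: n_h = n · N_h S_h / Σ N_i S_i, with n = 309.
  stratum 1: N_h·S_h = 180·1.8 = 324.00
  stratum 2: N_h·S_h = 500·2.2 = 1100.00
  stratum 3: N_h·S_h = 900·1.2 = 1080.00
  stratum 4: N_h·S_h = 840·1.2 = 1008.00
Σ N_h S_h = 3512.00
n for stratum 4 = 309·1008.00/3512.00 = 88.688 → 89

89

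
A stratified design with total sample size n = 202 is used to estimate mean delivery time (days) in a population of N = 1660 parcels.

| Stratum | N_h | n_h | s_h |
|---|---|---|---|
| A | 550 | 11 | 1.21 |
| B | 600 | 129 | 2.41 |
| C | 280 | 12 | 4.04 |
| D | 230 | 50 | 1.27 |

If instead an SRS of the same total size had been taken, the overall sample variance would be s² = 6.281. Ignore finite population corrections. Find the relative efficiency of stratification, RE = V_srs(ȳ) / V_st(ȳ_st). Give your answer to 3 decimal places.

RE ≈ 0.520

V̂(ȳ_st) = Σ W_h² s_h²/n_h, with W_h = N_h/N and N = 1660:
  stratum A: (550/1660)²·1.21²/11 = 0.0146112
  stratum B: (600/1660)²·2.41²/129 = 0.00588208
  stratum C: (280/1660)²·4.04²/12 = 0.0386974
  stratum D: (230/1660)²·1.27²/50 = 0.000619266
V_st = 0.05981
V_srs = s²/n = 6.281/202 = 0.0310941
Relative efficiency = V_srs / V_st = 0.0310941/0.05981 = 0.5199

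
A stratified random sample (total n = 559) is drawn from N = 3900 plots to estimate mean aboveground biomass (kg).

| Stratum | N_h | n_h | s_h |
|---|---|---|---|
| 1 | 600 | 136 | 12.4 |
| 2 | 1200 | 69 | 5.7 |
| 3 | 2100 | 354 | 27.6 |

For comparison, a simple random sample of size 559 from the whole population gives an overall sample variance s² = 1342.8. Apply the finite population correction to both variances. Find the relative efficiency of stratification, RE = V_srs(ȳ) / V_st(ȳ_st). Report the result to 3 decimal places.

RE ≈ 3.539

V̂(ȳ_st) = Σ W_h² (1 − n_h/N_h) s_h²/n_h, with W_h = N_h/N and N = 3900:
  stratum 1: (600/3900)²·(1 − 136/600)·12.4²/136 = 0.020694
  stratum 2: (1200/3900)²·(1 − 69/1200)·5.7²/69 = 0.0420161
  stratum 3: (2100/3900)²·(1 − 354/2100)·27.6²/354 = 0.518739
V_st = 0.581449
V_srs = (1 − 559/3900)·1342.8/559 = 2.05784
Relative efficiency = V_srs / V_st = 2.05784/0.581449 = 3.5392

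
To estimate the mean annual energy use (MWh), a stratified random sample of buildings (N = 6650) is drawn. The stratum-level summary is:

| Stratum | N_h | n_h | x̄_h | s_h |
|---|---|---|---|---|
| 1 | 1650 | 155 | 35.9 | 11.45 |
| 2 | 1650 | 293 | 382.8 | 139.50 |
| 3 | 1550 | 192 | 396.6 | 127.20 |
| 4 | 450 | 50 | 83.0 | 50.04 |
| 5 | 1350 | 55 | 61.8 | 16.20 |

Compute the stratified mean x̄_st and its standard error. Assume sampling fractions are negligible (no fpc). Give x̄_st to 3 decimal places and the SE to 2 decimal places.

x̄_st = Σ W_h x̄_h = (1650·35.9 + 1650·382.8 + 1550·396.6 + 450·83.0 + 1350·61.8)/6650 = 214.49098
V̂(x̄_st) = Σ W_h² s_h²/n_h, with W_h = N_h/N and N = 6650:
  stratum 1: (1650/6650)²·11.45²/155 = 0.052072
  stratum 2: (1650/6650)²·139.50²/293 = 4.08889
  stratum 3: (1550/6650)²·127.20²/192 = 4.57818
  stratum 4: (450/6650)²·50.04²/50 = 0.229322
  stratum 5: (1350/6650)²·16.20²/55 = 0.196649
V̂(x̄_st) = 9.14512
SE(x̄_st) = √9.14512 = 3.02409

x̄_st ≈ 214.491, SE ≈ 3.02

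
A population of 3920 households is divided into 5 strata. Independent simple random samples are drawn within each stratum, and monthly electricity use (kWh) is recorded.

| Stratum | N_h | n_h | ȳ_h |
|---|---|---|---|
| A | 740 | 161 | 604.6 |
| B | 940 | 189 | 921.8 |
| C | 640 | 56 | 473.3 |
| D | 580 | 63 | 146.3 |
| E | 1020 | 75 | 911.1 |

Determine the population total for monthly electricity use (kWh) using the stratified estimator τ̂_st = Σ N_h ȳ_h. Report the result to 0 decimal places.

τ̂_st = Σ N_h ȳ_h = 740·604.6 + 940·921.8 + 640·473.3 + 580·146.3 + 1020·911.1 = 2630984

τ̂_st ≈ 2630984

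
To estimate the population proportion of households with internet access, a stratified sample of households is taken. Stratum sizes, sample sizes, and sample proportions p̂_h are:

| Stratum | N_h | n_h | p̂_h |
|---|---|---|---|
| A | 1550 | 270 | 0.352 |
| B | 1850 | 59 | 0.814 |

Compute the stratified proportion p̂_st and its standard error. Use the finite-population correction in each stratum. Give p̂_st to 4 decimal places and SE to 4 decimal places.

N = 3400; stratum weights W_h = N_h/N.
p̂_st = Σ W_h p̂_h = (1550·0.352 + 1850·0.814)/3400 = 0.60338
V̂(p̂_st) = Σ W_h² (1 − n_h/N_h) p̂_h(1−p̂_h)/(n_h−1):
  stratum A: (1550/3400)²·(1 − 270/1550)·0.352·0.648/269 = 0.000145529
  stratum B: (1850/3400)²·(1 − 59/1850)·0.814·0.186/58 = 0.000748202
V̂(p̂_st) = 0.000893731; SE = √V̂ = 0.0298953

p̂_st ≈ 0.6034, SE ≈ 0.0299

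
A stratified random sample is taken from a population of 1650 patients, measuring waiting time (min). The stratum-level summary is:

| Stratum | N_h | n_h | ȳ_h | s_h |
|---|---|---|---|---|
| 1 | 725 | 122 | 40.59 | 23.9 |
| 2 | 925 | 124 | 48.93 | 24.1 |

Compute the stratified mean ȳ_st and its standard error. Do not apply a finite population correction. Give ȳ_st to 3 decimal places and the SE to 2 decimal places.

ȳ_st ≈ 45.265, SE ≈ 1.54

ȳ_st = Σ W_h ȳ_h = (725·40.59 + 925·48.93)/1650 = 45.26545
V̂(ȳ_st) = Σ W_h² s_h²/n_h, with W_h = N_h/N and N = 1650:
  stratum 1: (725/1650)²·23.9²/122 = 0.903949
  stratum 2: (925/1650)²·24.1²/124 = 1.47207
V̂(ȳ_st) = 2.37602
SE(ȳ_st) = √2.37602 = 1.54143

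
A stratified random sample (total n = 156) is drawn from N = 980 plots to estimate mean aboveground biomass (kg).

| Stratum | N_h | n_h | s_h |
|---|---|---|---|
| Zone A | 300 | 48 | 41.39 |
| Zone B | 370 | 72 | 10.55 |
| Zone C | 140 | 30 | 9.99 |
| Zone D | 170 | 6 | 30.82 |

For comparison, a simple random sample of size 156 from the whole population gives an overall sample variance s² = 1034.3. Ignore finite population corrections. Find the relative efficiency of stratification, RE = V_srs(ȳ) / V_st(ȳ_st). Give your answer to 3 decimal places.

V̂(ȳ_st) = Σ W_h² s_h²/n_h, with W_h = N_h/N and N = 980:
  stratum Zone A: (300/980)²·41.39²/48 = 3.34457
  stratum Zone B: (370/980)²·10.55²/72 = 0.220355
  stratum Zone C: (140/980)²·9.99²/30 = 0.0678912
  stratum Zone D: (170/980)²·30.82²/6 = 4.76387
V_st = 8.39668
V_srs = s²/n = 1034.3/156 = 6.63013
Relative efficiency = V_srs / V_st = 6.63013/8.39668 = 0.7896

RE ≈ 0.790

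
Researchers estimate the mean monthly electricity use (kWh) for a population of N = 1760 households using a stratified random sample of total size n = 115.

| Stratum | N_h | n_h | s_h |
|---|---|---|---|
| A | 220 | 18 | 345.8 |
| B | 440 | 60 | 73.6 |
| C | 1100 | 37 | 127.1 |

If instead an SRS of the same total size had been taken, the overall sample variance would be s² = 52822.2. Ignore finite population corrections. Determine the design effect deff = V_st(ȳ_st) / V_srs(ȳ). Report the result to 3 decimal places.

V̂(ȳ_st) = Σ W_h² s_h²/n_h, with W_h = N_h/N and N = 1760:
  stratum A: (220/1760)²·345.8²/18 = 103.8
  stratum B: (440/1760)²·73.6²/60 = 5.64267
  stratum C: (1100/1760)²·127.1²/37 = 170.549
V_st = 279.992
V_srs = s²/n = 52822.2/115 = 459.323
deff = V_st / V_srs = 279.992/459.323 = 0.6096

deff ≈ 0.610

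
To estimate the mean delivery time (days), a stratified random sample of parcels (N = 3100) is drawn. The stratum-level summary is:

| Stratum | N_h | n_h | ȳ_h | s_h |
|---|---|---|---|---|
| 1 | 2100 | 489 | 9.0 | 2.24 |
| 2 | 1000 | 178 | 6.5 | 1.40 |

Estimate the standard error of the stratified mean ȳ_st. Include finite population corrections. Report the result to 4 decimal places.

V̂(ȳ_st) = Σ W_h² (1 − n_h/N_h) s_h²/n_h, with W_h = N_h/N and N = 3100:
  stratum 1: (2100/3100)²·(1 − 489/2100)·2.24²/489 = 0.00361226
  stratum 2: (1000/3100)²·(1 − 178/1000)·1.40²/178 = 0.000941856
V̂(ȳ_st) = 0.00455411
SE(ȳ_st) = √0.00455411 = 0.0674842

SE(ȳ_st) ≈ 0.0675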